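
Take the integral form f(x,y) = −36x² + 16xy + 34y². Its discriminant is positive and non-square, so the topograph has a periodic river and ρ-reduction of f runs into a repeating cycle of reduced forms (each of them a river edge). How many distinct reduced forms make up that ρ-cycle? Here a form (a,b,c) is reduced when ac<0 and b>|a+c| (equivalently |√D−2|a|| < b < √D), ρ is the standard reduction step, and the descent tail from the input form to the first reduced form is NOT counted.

D = 5152, ⌊√D⌋ = 71
river: ρ → (34,52,-18)
river: ρ → (-18,56,28)
river: ρ → (28,56,-18)
river: ρ → (-18,52,34)
river: ρ → (34,16,-36)
river: ρ → (-36,56,14)
river: ρ → (14,56,-36)
river: ρ → (-36,16,34)
ρ-cycle length = 8 (tail of 0 descent steps not counted)

8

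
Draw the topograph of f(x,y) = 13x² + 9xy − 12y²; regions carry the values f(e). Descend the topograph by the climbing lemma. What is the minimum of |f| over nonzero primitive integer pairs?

river: ρ → (-12,15,10)
river: ρ → (10,25,-2)
river: ρ → (-2,23,22)
river: ρ → (22,21,-3)
river: ρ → (-3,21,22)
river: ρ → (22,23,-2)
river: ρ → (-2,25,10)
river: ρ → (10,15,-12)
river: ρ → (-12,9,13)
river: ρ → (13,17,-8)
river: ρ → (-8,15,15)
river: ρ → (15,15,-8)
river: ρ → (-8,17,13)
river: ρ → (13,9,-12)
closes: descent 0, river 14
min |a| on river = 2

2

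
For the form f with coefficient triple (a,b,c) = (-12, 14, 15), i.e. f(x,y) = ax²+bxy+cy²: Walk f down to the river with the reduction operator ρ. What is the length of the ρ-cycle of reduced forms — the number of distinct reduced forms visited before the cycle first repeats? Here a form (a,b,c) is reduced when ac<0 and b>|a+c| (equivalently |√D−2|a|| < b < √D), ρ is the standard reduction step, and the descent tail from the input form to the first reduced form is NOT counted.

D = 916, ⌊√D⌋ = 30
river: ρ → (15,16,-11)
river: ρ → (-11,28,3)
river: ρ → (3,26,-20)
river: ρ → (-20,14,9)
river: ρ → (9,22,-12)
river: ρ → (-12,26,5)
river: ρ → (5,24,-17)
river: ρ → (-17,10,12)
river: ρ → (12,14,-15)
river: ρ → (-15,16,11)
river: ρ → (11,28,-3)
river: ρ → (-3,26,20)
river: ρ → (20,14,-9)
river: ρ → (-9,22,12)
river: ρ → (12,26,-5)
river: ρ → (-5,24,17)
river: ρ → (17,10,-12)
river: ρ → (-12,14,15)
ρ-cycle length = 18 (tail of 0 descent steps not counted)

18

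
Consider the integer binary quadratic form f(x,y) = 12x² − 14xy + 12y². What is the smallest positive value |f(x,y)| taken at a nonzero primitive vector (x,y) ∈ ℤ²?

translate: b→10 (≡-14 mod 24), so (12,-14,12)→(12,10,10)
flip: (12,10,10)→(10,-10,12)
translate: b→10 (≡-10 mod 20), so (10,-10,12)→(10,10,12)
reduced (well bottom): (10,10,12) with a≤c, −a<b≤a
well minimum = a = 10

10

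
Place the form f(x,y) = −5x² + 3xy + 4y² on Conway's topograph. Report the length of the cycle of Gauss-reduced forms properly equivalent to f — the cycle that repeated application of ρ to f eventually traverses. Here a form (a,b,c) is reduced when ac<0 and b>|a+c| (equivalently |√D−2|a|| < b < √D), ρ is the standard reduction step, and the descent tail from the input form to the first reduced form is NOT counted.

D = 89, ⌊√D⌋ = 9
river: ρ → (4,5,-4)
river: ρ → (-4,3,5)
river: ρ → (5,7,-2)
river: ρ → (-2,9,1)
river: ρ → (1,9,-2)
river: ρ → (-2,7,5)
river: ρ → (5,3,-4)
river: ρ → (-4,5,4)
river: ρ → (4,3,-5)
river: ρ → (-5,7,2)
river: ρ → (2,9,-1)
river: ρ → (-1,9,2)
river: ρ → (2,7,-5)
river: ρ → (-5,3,4)
ρ-cycle length = 14 (tail of 0 descent steps not counted)

14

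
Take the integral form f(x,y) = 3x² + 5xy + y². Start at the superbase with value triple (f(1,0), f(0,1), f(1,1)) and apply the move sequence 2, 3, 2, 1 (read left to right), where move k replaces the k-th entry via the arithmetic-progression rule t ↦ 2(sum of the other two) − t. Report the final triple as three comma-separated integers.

start (3,1,9) = (f(1,0),f(0,1),f(1,1))
replace slot 2: 2·(3+9) − 1 = 23 → (3,23,9)
replace slot 3: 2·(3+23) − 9 = 43 → (3,23,43)
replace slot 2: 2·(3+43) − 23 = 69 → (3,69,43)
replace slot 1: 2·(69+43) − 3 = 221 → (221,69,43)

221,69,43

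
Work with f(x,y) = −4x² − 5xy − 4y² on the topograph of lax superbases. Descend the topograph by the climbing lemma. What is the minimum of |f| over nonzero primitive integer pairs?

translate: b→-3 (≡5 mod 8), so (4,5,4)→(4,-3,3)
flip: (4,-3,3)→(3,3,4)
reduced (well bottom): (3,3,4) with a≤c, −a<b≤a
well minimum |f| = |-3| = 3 (negative-definite)

3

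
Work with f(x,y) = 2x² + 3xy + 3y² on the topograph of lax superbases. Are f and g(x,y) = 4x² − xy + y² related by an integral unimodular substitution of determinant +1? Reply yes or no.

D₁ = -15, D₂ = -15
f: translate: b→-1 (≡3 mod 4), so (2,3,3)→(2,-1,2)
f: flip: (2,-1,2)→(2,1,2)
f: reduced (well bottom): (2,1,2) with a≤c, −a<b≤a
g: flip: (4,-1,1)→(1,1,4)
g: reduced (well bottom): (1,1,4) with a≤c, −a<b≤a
reduced forms (2, 1, 2) vs (1, 1, 4) ⇒ inequivalent

no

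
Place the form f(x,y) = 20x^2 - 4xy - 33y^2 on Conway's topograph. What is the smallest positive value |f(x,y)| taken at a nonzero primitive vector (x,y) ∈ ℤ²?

descent: ρ → (-33,4,20)
descent: ρ → (20,36,-17)  [lands on river]
river: ρ → (-17,32,24)
river: ρ → (24,16,-25)
river: ρ → (-25,34,15)
river: ρ → (15,26,-33)
river: ρ → (-33,40,8)
river: ρ → (8,40,-33)
river: ρ → (-33,26,15)
river: ρ → (15,34,-25)
river: ρ → (-25,16,24)
river: ρ → (24,32,-17)
river: ρ → (-17,36,20)
river: ρ → (20,44,-9)
river: ρ → (-9,46,15)
river: ρ → (15,44,-12)
river: ρ → (-12,28,39)
river: ρ → (39,50,-1)
river: ρ → (-1,50,39)
river: ρ → (39,28,-12)
river: ρ → (-12,44,15)
river: ρ → (15,46,-9)
river: ρ → (-9,44,20)
closes: descent 2, river 22
min |a| on river = 1

1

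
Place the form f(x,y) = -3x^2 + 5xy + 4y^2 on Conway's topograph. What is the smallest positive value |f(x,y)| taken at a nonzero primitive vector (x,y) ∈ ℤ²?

river: ρ → (4,3,-4)
river: ρ → (-4,5,3)
river: ρ → (3,7,-2)
river: ρ → (-2,5,6)
river: ρ → (6,7,-1)
river: ρ → (-1,7,6)
river: ρ → (6,5,-2)
river: ρ → (-2,7,3)
river: ρ → (3,5,-4)
river: ρ → (-4,3,4)
river: ρ → (4,5,-3)
river: ρ → (-3,7,2)
river: ρ → (2,5,-6)
river: ρ → (-6,7,1)
river: ρ → (1,7,-6)
river: ρ → (-6,5,2)
river: ρ → (2,7,-3)
river: ρ → (-3,5,4)
closes: descent 0, river 18
min |a| on river = 1

1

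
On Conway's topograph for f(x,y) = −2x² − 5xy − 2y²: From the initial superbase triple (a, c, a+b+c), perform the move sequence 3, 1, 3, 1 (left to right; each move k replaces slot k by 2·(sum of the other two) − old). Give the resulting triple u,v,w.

start (-2,-2,-9) = (f(1,0),f(0,1),f(1,1))
replace slot 3: 2·((-2)+(-2)) − (-9) = 1 → (-2,-2,1)
replace slot 1: 2·((-2)+1) − (-2) = 0 → (0,-2,1)
replace slot 3: 2·(0+(-2)) − 1 = -5 → (0,-2,-5)
replace slot 1: 2·((-2)+(-5)) − 0 = -14 → (-14,-2,-5)

-14,-2,-5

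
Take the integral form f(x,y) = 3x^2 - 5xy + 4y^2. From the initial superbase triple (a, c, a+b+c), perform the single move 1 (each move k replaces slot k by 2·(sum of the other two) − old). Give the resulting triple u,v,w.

start (3,4,2) = (f(1,0),f(0,1),f(1,1))
replace slot 1: 2·(4+2) − 3 = 9 → (9,4,2)

9,4,2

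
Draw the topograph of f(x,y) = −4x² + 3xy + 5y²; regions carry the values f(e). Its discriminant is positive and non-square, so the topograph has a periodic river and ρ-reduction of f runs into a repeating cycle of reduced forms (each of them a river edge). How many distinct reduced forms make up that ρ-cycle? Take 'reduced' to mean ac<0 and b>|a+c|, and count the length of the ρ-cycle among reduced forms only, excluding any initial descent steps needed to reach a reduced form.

D = 89, ⌊√D⌋ = 9
river: ρ → (5,7,-2)
river: ρ → (-2,9,1)
river: ρ → (1,9,-2)
river: ρ → (-2,7,5)
river: ρ → (5,3,-4)
river: ρ → (-4,5,4)
river: ρ → (4,3,-5)
river: ρ → (-5,7,2)
river: ρ → (2,9,-1)
river: ρ → (-1,9,2)
river: ρ → (2,7,-5)
river: ρ → (-5,3,4)
river: ρ → (4,5,-4)
river: ρ → (-4,3,5)
ρ-cycle length = 14 (tail of 0 descent steps not counted)

14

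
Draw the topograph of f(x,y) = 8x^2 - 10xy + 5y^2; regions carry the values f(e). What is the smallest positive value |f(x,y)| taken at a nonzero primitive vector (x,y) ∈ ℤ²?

translate: b→6 (≡-10 mod 16), so (8,-10,5)→(8,6,3)
flip: (8,6,3)→(3,-6,8)
translate: b→0 (≡-6 mod 6), so (3,-6,8)→(3,0,5)
reduced (well bottom): (3,0,5) with a≤c, −a<b≤a
well minimum = a = 3

3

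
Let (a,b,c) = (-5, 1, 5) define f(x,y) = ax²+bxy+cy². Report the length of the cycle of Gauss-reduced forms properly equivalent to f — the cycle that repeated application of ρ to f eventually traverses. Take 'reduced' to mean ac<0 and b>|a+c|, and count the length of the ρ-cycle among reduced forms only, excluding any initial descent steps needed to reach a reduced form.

D = 101, ⌊√D⌋ = 10
river: ρ → (5,9,-1)
river: ρ → (-1,9,5)
river: ρ → (5,1,-5)
river: ρ → (-5,9,1)
river: ρ → (1,9,-5)
river: ρ → (-5,1,5)
ρ-cycle length = 6 (tail of 0 descent steps not counted)

6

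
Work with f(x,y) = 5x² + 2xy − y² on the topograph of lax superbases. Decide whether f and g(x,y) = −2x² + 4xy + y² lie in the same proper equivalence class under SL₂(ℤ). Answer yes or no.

D₁ = 24, D₂ = 24
river cycle of f (length 2): (-1, 4, 2), (2, 4, -1)
river cycle of g (length 2): (1, 4, -2), (-2, 4, 1)
cycles differ ⇒ inequivalent

no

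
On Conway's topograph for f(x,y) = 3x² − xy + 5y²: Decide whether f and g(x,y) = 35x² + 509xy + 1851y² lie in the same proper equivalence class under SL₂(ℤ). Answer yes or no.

D₁ = -59, D₂ = -59
f: reduced (well bottom): (3,-1,5) with a≤c, −a<b≤a
g: translate: b→19 (≡509 mod 70), so (35,509,1851)→(35,19,3)
g: flip: (35,19,3)→(3,-19,35)
g: translate: b→-1 (≡-19 mod 6), so (3,-19,35)→(3,-1,5)
g: reduced (well bottom): (3,-1,5) with a≤c, −a<b≤a
reduced forms (3, -1, 5) vs (3, -1, 5) ⇒ equivalent

yes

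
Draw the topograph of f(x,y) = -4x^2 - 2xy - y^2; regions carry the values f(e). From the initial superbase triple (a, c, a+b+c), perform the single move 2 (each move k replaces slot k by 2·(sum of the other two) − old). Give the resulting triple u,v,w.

start (-4,-1,-7) = (f(1,0),f(0,1),f(1,1))
replace slot 2: 2·((-4)+(-7)) − (-1) = -21 → (-4,-21,-7)

-4,-21,-7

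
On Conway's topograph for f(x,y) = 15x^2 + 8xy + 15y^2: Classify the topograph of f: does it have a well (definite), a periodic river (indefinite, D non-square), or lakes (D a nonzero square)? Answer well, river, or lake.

D = b²−4ac = 8² − 4·15·15 = -836
D < 0 ⇒ definite ⇒ every region one sign ⇒ single well

well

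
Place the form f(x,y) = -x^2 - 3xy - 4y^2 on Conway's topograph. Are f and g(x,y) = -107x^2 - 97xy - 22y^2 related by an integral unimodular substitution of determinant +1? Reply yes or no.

D₁ = -7, D₂ = -7
f is negative-definite; reduce −f:
−f: translate: b→1 (≡3 mod 2), so (1,3,4)→(1,1,2)
−f: reduced (well bottom): (1,1,2) with a≤c, −a<b≤a
flip sign back: reduced form of f is (-1,-1,-2)
g is negative-definite; reduce −g:
−g: flip: (107,97,22)→(22,-97,107)
−g: translate: b→-9 (≡-97 mod 44), so (22,-97,107)→(22,-9,1)
−g: flip: (22,-9,1)→(1,9,22)
−g: translate: b→1 (≡9 mod 2), so (1,9,22)→(1,1,2)
−g: reduced (well bottom): (1,1,2) with a≤c, −a<b≤a
flip sign back: reduced form of g is (-1,-1,-2)
reduced forms (-1, -1, -2) vs (-1, -1, -2) ⇒ equivalent

yes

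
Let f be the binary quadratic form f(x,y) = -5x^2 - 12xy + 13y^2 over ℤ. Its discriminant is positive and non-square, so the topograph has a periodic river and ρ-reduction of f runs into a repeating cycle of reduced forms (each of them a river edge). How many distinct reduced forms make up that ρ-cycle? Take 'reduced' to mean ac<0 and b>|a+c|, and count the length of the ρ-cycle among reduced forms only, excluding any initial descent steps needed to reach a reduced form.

D = 404, ⌊√D⌋ = 20
descent: ρ → (13,12,-5)  [lands on river]
river: ρ → (-5,18,4)
river: ρ → (4,14,-13)
river: ρ → (-13,12,5)
river: ρ → (5,18,-4)
river: ρ → (-4,14,13)
ρ-cycle length = 6 (tail of 1 descent step not counted)

6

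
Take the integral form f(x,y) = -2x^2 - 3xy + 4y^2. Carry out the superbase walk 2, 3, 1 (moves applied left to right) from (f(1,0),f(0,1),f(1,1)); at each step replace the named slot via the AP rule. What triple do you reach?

start (-2,4,-1) = (f(1,0),f(0,1),f(1,1))
replace slot 2: 2·((-2)+(-1)) − 4 = -10 → (-2,-10,-1)
replace slot 3: 2·((-2)+(-10)) − (-1) = -23 → (-2,-10,-23)
replace slot 1: 2·((-10)+(-23)) − (-2) = -64 → (-64,-10,-23)

-64,-10,-23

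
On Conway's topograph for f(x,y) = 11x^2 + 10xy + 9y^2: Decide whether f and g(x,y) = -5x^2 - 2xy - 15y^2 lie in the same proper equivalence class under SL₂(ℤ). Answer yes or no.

D₁ = -296, D₂ = -296
f: flip: (11,10,9)→(9,-10,11)
f: translate: b→8 (≡-10 mod 18), so (9,-10,11)→(9,8,10)
f: reduced (well bottom): (9,8,10) with a≤c, −a<b≤a
g is negative-definite; reduce −g:
−g: reduced (well bottom): (5,2,15) with a≤c, −a<b≤a
flip sign back: reduced form of g is (-5,-2,-15)
reduced forms (9, 8, 10) vs (-5, -2, -15) ⇒ inequivalent

no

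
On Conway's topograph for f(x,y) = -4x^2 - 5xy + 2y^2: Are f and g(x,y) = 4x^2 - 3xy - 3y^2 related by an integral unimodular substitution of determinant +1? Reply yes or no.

D₁ = 57, D₂ = 57
river cycle of f (length 6): (2, 5, -4), (-4, 3, 3), (3, 3, -4), (-4, 5, 2), (2, 7, -1), (-1, 7, 2)
river cycle of g (length 6): (-3, 3, 4), (4, 5, -2), (-2, 7, 1), (1, 7, -2), (-2, 5, 4), (4, 3, -3)
cycles differ ⇒ inequivalent

no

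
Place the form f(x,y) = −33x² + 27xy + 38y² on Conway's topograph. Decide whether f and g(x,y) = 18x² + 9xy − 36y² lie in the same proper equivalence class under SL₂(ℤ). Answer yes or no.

D₁ = 5745, D₂ = 2673
discriminants differ ⇒ not SL₂(ℤ)-equivalent

no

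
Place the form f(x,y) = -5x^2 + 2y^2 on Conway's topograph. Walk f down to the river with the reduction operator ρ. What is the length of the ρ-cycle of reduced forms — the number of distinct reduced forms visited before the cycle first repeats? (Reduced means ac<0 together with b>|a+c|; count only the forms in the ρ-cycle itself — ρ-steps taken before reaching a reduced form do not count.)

D = 40, ⌊√D⌋ = 6
descent: ρ → (2,4,-3)  [lands on river]
river: ρ → (-3,2,3)
river: ρ → (3,4,-2)
river: ρ → (-2,4,3)
river: ρ → (3,2,-3)
river: ρ → (-3,4,2)
ρ-cycle length = 6 (tail of 1 descent step not counted)

6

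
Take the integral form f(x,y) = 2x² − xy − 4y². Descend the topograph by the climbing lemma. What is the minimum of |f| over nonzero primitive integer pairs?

descent: ρ → (-4,1,2)
descent: ρ → (2,3,-3)  [lands on river]
river: ρ → (-3,3,2)
river: ρ → (2,5,-1)
river: ρ → (-1,5,2)
closes: descent 2, river 4
min |a| on river = 1

1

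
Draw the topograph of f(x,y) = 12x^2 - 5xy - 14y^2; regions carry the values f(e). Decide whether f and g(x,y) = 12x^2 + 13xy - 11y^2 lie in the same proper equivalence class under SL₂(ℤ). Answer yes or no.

D₁ = 697, D₂ = 697
river cycle of f (length 10): (-14, 5, 12), (12, 19, -7), (-7, 23, 6), (6, 25, -3), (-3, 23, 14), (14, 5, -12), (-12, 19, 7), (7, 23, -6), (-6, 25, 3), (3, 23, -14)
river cycle of g (length 18): (-11, 9, 14), (14, 19, -6), (-6, 17, 17), (17, 17, -6), (-6, 19, 14), (14, 9, -11), (-11, 13, 12), (12, 11, -12), (-12, 13, 11), (11, 9, -14), … (8 more)
cycles differ ⇒ inequivalent

no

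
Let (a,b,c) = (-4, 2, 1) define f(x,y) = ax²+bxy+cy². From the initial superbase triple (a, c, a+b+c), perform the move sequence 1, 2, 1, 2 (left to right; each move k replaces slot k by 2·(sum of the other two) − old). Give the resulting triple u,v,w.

start (-4,1,-1) = (f(1,0),f(0,1),f(1,1))
replace slot 1: 2·(1+(-1)) − (-4) = 4 → (4,1,-1)
replace slot 2: 2·(4+(-1)) − 1 = 5 → (4,5,-1)
replace slot 1: 2·(5+(-1)) − 4 = 4 → (4,5,-1)
replace slot 2: 2·(4+(-1)) − 5 = 1 → (4,1,-1)

4,1,-1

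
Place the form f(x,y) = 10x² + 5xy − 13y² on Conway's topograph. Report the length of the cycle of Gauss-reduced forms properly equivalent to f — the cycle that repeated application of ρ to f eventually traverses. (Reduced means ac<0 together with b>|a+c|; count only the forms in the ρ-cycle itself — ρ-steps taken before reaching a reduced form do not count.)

D = 545, ⌊√D⌋ = 23
river: ρ → (-13,21,2)
river: ρ → (2,23,-2)
river: ρ → (-2,21,13)
river: ρ → (13,5,-10)
river: ρ → (-10,15,8)
river: ρ → (8,17,-8)
river: ρ → (-8,15,10)
river: ρ → (10,5,-13)
ρ-cycle length = 8 (tail of 0 descent steps not counted)

8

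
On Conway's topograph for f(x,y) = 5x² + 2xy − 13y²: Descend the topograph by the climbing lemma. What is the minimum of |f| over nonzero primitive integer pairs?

descent: ρ → (-13,-2,5)
descent: ρ → (5,12,-6)  [lands on river]
river: ρ → (-6,12,5)
river: ρ → (5,8,-10)
river: ρ → (-10,12,3)
river: ρ → (3,12,-10)
river: ρ → (-10,8,5)
closes: descent 2, river 6
min |a| on river = 3

3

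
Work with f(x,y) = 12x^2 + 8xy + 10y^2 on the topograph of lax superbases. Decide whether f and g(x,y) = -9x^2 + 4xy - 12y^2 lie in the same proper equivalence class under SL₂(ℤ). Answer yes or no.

D₁ = -416, D₂ = -416
f: flip: (12,8,10)→(10,-8,12)
f: reduced (well bottom): (10,-8,12) with a≤c, −a<b≤a
g is negative-definite; reduce −g:
−g: reduced (well bottom): (9,-4,12) with a≤c, −a<b≤a
flip sign back: reduced form of g is (-9,4,-12)
reduced forms (10, -8, 12) vs (-9, 4, -12) ⇒ inequivalent

no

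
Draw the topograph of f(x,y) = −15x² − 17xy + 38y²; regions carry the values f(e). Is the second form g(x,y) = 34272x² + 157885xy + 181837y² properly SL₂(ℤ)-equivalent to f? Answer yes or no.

D₁ = 2569, D₂ = 2569
river cycle of f (length 76): (-15, 43, 12), (12, 29, -36), (-36, 43, 5), (5, 47, -18), (-18, 25, 27), (27, 29, -16), (-16, 35, 21), (21, 49, -2), (-2, 47, 45), (45, 43, -4), … (66 more)
river cycle of g (length 76): (-15, 43, 12), (12, 29, -36), (-36, 43, 5), (5, 47, -18), (-18, 25, 27), (27, 29, -16), (-16, 35, 21), (21, 49, -2), (-2, 47, 45), (45, 43, -4), … (66 more)
cycles coincide ⇒ equivalent

yes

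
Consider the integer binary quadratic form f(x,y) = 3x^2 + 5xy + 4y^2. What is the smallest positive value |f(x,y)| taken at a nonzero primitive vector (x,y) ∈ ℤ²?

translate: b→-1 (≡5 mod 6), so (3,5,4)→(3,-1,2)
flip: (3,-1,2)→(2,1,3)
reduced (well bottom): (2,1,3) with a≤c, −a<b≤a
well minimum = a = 2

2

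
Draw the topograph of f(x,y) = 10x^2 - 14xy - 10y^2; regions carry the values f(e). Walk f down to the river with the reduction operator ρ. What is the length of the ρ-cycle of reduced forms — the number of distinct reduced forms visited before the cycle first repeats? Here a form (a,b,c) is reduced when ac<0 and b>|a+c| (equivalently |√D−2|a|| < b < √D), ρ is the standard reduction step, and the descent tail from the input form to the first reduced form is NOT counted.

D = 596, ⌊√D⌋ = 24
descent: ρ → (-10,14,10)  [lands on river]
river: ρ → (10,6,-14)
river: ρ → (-14,22,2)
river: ρ → (2,22,-14)
river: ρ → (-14,6,10)
river: ρ → (10,14,-10)
river: ρ → (-10,6,14)
river: ρ → (14,22,-2)
river: ρ → (-2,22,14)
river: ρ → (14,6,-10)
ρ-cycle length = 10 (tail of 1 descent step not counted)

10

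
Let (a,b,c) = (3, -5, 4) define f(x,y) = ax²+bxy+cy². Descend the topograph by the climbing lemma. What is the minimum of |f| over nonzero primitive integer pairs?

translate: b→1 (≡-5 mod 6), so (3,-5,4)→(3,1,2)
flip: (3,1,2)→(2,-1,3)
reduced (well bottom): (2,-1,3) with a≤c, −a<b≤a
well minimum = a = 2

2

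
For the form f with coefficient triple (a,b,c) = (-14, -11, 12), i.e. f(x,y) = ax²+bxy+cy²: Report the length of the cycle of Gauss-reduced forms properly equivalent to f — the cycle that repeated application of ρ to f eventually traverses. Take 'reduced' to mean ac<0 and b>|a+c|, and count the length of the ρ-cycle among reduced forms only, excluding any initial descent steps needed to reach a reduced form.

D = 793, ⌊√D⌋ = 28
descent: ρ → (12,11,-14)  [lands on river]
river: ρ → (-14,17,9)
river: ρ → (9,19,-12)
river: ρ → (-12,5,16)
river: ρ → (16,27,-1)
river: ρ → (-1,27,16)
river: ρ → (16,5,-12)
river: ρ → (-12,19,9)
river: ρ → (9,17,-14)
river: ρ → (-14,11,12)
river: ρ → (12,13,-13)
river: ρ → (-13,13,12)
ρ-cycle length = 12 (tail of 1 descent step not counted)

12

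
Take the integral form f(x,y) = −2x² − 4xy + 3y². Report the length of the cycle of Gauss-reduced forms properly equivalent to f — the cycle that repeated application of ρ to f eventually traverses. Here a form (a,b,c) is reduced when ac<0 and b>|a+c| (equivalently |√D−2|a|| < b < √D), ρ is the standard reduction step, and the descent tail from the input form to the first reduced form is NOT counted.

D = 40, ⌊√D⌋ = 6
descent: ρ → (3,4,-2)  [lands on river]
river: ρ → (-2,4,3)
river: ρ → (3,2,-3)
river: ρ → (-3,4,2)
river: ρ → (2,4,-3)
river: ρ → (-3,2,3)
ρ-cycle length = 6 (tail of 1 descent step not counted)

6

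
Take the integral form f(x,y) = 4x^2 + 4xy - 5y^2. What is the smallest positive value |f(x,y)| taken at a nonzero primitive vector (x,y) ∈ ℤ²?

river: ρ → (-5,6,3)
river: ρ → (3,6,-5)
river: ρ → (-5,4,4)
river: ρ → (4,4,-5)
closes: descent 0, river 4
min |a| on river = 3

3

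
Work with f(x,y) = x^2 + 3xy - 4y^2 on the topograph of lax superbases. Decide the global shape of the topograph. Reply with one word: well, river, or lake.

D = b²−4ac = 3² − 4·1·(-4) = 25
D = 5² is a perfect square ⇒ form factors over ℤ ⇒ lakes

lake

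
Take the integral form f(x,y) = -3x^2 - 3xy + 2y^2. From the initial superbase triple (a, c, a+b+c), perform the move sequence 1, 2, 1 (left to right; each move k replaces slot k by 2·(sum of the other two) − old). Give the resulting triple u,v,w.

start (-3,2,-4) = (f(1,0),f(0,1),f(1,1))
replace slot 1: 2·(2+(-4)) − (-3) = -1 → (-1,2,-4)
replace slot 2: 2·((-1)+(-4)) − 2 = -12 → (-1,-12,-4)
replace slot 1: 2·((-12)+(-4)) − (-1) = -31 → (-31,-12,-4)

-31,-12,-4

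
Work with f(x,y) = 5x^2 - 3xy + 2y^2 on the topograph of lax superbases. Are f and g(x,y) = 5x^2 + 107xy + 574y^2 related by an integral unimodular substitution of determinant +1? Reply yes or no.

D₁ = -31, D₂ = -31
f: flip: (5,-3,2)→(2,3,5)
f: translate: b→-1 (≡3 mod 4), so (2,3,5)→(2,-1,4)
f: reduced (well bottom): (2,-1,4) with a≤c, −a<b≤a
g: translate: b→-3 (≡107 mod 10), so (5,107,574)→(5,-3,2)
g: flip: (5,-3,2)→(2,3,5)
g: translate: b→-1 (≡3 mod 4), so (2,3,5)→(2,-1,4)
g: reduced (well bottom): (2,-1,4) with a≤c, −a<b≤a
reduced forms (2, -1, 4) vs (2, -1, 4) ⇒ equivalent

yes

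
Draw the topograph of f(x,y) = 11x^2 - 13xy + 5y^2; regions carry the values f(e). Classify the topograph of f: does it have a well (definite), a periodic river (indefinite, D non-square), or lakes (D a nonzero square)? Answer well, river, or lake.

D = b²−4ac = (-13)² − 4·11·5 = -51
D < 0 ⇒ definite ⇒ every region one sign ⇒ single well

well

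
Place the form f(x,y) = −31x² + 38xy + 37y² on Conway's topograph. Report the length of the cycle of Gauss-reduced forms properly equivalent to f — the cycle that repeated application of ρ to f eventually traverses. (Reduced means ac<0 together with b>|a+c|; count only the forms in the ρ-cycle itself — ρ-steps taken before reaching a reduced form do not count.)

D = 6032, ⌊√D⌋ = 77
river: ρ → (37,36,-32)
river: ρ → (-32,28,41)
river: ρ → (41,54,-19)
river: ρ → (-19,60,32)
river: ρ → (32,68,-11)
river: ρ → (-11,64,44)
river: ρ → (44,24,-31)
river: ρ → (-31,38,37)
ρ-cycle length = 8 (tail of 0 descent steps not counted)

8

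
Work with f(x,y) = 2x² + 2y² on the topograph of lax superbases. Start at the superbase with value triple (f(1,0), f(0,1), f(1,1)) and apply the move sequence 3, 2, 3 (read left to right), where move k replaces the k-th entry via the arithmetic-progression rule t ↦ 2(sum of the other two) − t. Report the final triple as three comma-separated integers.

start (2,2,4) = (f(1,0),f(0,1),f(1,1))
replace slot 3: 2·(2+2) − 4 = 4 → (2,2,4)
replace slot 2: 2·(2+4) − 2 = 10 → (2,10,4)
replace slot 3: 2·(2+10) − 4 = 20 → (2,10,20)

2,10,20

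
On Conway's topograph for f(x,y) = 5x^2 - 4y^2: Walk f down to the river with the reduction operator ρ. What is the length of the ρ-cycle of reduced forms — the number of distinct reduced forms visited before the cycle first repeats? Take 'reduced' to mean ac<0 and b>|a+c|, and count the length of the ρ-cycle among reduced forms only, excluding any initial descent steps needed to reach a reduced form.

D = 80, ⌊√D⌋ = 8
descent: ρ → (-4,8,1)  [lands on river]
river: ρ → (1,8,-4)
ρ-cycle length = 2 (tail of 1 descent step not counted)

2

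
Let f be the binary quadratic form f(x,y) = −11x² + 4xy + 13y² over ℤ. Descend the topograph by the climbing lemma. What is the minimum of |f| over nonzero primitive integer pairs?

river: ρ → (13,22,-2)
river: ρ → (-2,22,13)
river: ρ → (13,4,-11)
river: ρ → (-11,18,6)
river: ρ → (6,18,-11)
river: ρ → (-11,4,13)
closes: descent 0, river 6
min |a| on river = 2

2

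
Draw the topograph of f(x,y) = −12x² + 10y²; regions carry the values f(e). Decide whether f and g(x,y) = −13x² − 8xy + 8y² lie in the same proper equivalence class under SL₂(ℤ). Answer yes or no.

D₁ = 480, D₂ = 480
river cycle of f (length 2): (10, 20, -2), (-2, 20, 10)
river cycle of g (length 4): (8, 8, -13), (-13, 18, 3), (3, 18, -13), (-13, 8, 8)
cycles differ ⇒ inequivalent

no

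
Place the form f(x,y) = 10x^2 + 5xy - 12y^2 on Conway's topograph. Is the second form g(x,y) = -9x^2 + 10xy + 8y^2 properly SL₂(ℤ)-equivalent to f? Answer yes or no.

D₁ = 505, D₂ = 388
discriminants differ ⇒ not SL₂(ℤ)-equivalent

no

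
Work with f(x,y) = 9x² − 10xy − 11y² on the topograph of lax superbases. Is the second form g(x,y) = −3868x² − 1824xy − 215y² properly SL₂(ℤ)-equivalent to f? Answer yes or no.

D₁ = 496, D₂ = 496
river cycle of f (length 16): (-11, 10, 9), (9, 8, -12), (-12, 16, 5), (5, 14, -15), (-15, 16, 4), (4, 16, -15), (-15, 14, 5), (5, 16, -12), (-12, 8, 9), (9, 10, -11), … (6 more)
river cycle of g (length 16): (-12, 16, 5), (5, 14, -15), (-15, 16, 4), (4, 16, -15), (-15, 14, 5), (5, 16, -12), (-12, 8, 9), (9, 10, -11), (-11, 12, 8), (8, 20, -3), … (6 more)
cycles coincide ⇒ equivalent

yes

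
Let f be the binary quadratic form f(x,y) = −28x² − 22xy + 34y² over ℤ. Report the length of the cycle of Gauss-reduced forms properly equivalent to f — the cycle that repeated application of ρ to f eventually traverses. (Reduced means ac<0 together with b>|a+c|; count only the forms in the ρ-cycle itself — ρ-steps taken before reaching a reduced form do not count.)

D = 4292, ⌊√D⌋ = 65
descent: ρ → (34,22,-28)  [lands on river]
river: ρ → (-28,34,28)
river: ρ → (28,22,-34)
river: ρ → (-34,46,16)
river: ρ → (16,50,-28)
river: ρ → (-28,62,4)
river: ρ → (4,58,-58)
river: ρ → (-58,58,4)
river: ρ → (4,62,-28)
river: ρ → (-28,50,16)
river: ρ → (16,46,-34)
river: ρ → (-34,22,28)
river: ρ → (28,34,-28)
river: ρ → (-28,22,34)
river: ρ → (34,46,-16)
river: ρ → (-16,50,28)
river: ρ → (28,62,-4)
river: ρ → (-4,58,58)
river: ρ → (58,58,-4)
river: ρ → (-4,62,28)
river: ρ → (28,50,-16)
river: ρ → (-16,46,34)
ρ-cycle length = 22 (tail of 1 descent step not counted)

22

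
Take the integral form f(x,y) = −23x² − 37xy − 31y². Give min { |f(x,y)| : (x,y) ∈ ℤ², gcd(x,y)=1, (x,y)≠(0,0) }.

translate: b→-9 (≡37 mod 46), so (23,37,31)→(23,-9,17)
flip: (23,-9,17)→(17,9,23)
reduced (well bottom): (17,9,23) with a≤c, −a<b≤a
well minimum |f| = |-17| = 17 (negative-definite)

17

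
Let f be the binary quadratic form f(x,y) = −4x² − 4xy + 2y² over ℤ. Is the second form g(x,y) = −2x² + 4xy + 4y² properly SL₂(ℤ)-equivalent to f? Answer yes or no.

D₁ = 48, D₂ = 48
river cycle of f (length 2): (2, 4, -4), (-4, 4, 2)
river cycle of g (length 2): (4, 4, -2), (-2, 4, 4)
cycles differ ⇒ inequivalent

no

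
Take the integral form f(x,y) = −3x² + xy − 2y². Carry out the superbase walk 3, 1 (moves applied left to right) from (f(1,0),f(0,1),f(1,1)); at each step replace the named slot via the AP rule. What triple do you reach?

start (-3,-2,-4) = (f(1,0),f(0,1),f(1,1))
replace slot 3: 2·((-3)+(-2)) − (-4) = -6 → (-3,-2,-6)
replace slot 1: 2·((-2)+(-6)) − (-3) = -13 → (-13,-2,-6)

-13,-2,-6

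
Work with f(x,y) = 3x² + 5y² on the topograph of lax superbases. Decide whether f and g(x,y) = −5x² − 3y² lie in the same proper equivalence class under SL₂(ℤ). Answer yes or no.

D₁ = -60, D₂ = -60
f: reduced (well bottom): (3,0,5) with a≤c, −a<b≤a
g is negative-definite; reduce −g:
−g: flip: (5,0,3)→(3,0,5)
−g: reduced (well bottom): (3,0,5) with a≤c, −a<b≤a
flip sign back: reduced form of g is (-3,0,-5)
reduced forms (3, 0, 5) vs (-3, 0, -5) ⇒ inequivalent

no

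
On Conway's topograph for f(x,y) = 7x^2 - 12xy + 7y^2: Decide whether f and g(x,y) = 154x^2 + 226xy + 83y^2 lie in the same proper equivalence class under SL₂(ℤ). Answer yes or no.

D₁ = -52, D₂ = -52
f: translate: b→2 (≡-12 mod 14), so (7,-12,7)→(7,2,2)
f: flip: (7,2,2)→(2,-2,7)
f: translate: b→2 (≡-2 mod 4), so (2,-2,7)→(2,2,7)
f: reduced (well bottom): (2,2,7) with a≤c, −a<b≤a
g: translate: b→-82 (≡226 mod 308), so (154,226,83)→(154,-82,11)
g: flip: (154,-82,11)→(11,82,154)
g: translate: b→-6 (≡82 mod 22), so (11,82,154)→(11,-6,2)
g: flip: (11,-6,2)→(2,6,11)
g: translate: b→2 (≡6 mod 4), so (2,6,11)→(2,2,7)
g: reduced (well bottom): (2,2,7) with a≤c, −a<b≤a
reduced forms (2, 2, 7) vs (2, 2, 7) ⇒ equivalent

yes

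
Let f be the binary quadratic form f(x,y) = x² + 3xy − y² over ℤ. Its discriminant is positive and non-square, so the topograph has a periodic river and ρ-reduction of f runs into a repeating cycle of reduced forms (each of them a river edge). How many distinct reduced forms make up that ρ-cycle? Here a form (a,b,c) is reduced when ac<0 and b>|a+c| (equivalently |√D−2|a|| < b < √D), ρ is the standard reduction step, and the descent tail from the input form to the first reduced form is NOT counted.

D = 13, ⌊√D⌋ = 3
river: ρ → (-1,3,1)
river: ρ → (1,3,-1)
ρ-cycle length = 2 (tail of 0 descent steps not counted)

2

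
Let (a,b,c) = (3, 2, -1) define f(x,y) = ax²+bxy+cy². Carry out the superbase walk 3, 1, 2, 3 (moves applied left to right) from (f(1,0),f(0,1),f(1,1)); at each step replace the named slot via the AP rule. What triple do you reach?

start (3,-1,4) = (f(1,0),f(0,1),f(1,1))
replace slot 3: 2·(3+(-1)) − 4 = 0 → (3,-1,0)
replace slot 1: 2·((-1)+0) − 3 = -5 → (-5,-1,0)
replace slot 2: 2·((-5)+0) − (-1) = -9 → (-5,-9,0)
replace slot 3: 2·((-5)+(-9)) − 0 = -28 → (-5,-9,-28)

-5,-9,-28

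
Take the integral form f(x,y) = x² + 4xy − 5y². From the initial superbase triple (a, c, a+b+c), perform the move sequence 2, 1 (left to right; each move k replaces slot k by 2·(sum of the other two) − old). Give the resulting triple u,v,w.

start (1,-5,0) = (f(1,0),f(0,1),f(1,1))
replace slot 2: 2·(1+0) − (-5) = 7 → (1,7,0)
replace slot 1: 2·(7+0) − 1 = 13 → (13,7,0)

13,7,0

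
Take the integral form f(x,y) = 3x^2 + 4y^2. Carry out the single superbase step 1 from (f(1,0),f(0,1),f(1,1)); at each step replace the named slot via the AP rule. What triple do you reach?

start (3,4,7) = (f(1,0),f(0,1),f(1,1))
replace slot 1: 2·(4+7) − 3 = 19 → (19,4,7)

19,4,7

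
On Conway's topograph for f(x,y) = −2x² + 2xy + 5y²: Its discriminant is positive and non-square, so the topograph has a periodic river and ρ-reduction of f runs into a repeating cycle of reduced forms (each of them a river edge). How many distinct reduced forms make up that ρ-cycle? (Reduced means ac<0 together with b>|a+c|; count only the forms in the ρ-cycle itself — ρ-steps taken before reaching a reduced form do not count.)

D = 44, ⌊√D⌋ = 6
descent: ρ → (5,-2,-2)
descent: ρ → (-2,6,1)  [lands on river]
river: ρ → (1,6,-2)
ρ-cycle length = 2 (tail of 2 descent steps not counted)

2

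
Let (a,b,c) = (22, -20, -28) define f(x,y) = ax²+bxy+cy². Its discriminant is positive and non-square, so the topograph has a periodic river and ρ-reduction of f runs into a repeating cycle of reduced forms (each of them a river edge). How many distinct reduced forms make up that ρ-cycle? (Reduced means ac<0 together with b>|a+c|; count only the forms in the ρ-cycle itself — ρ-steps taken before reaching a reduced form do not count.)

D = 2864, ⌊√D⌋ = 53
descent: ρ → (-28,20,22)  [lands on river]
river: ρ → (22,24,-26)
river: ρ → (-26,28,20)
river: ρ → (20,52,-2)
river: ρ → (-2,52,20)
river: ρ → (20,28,-26)
river: ρ → (-26,24,22)
river: ρ → (22,20,-28)
river: ρ → (-28,36,14)
river: ρ → (14,48,-10)
river: ρ → (-10,52,4)
river: ρ → (4,52,-10)
river: ρ → (-10,48,14)
river: ρ → (14,36,-28)
ρ-cycle length = 14 (tail of 1 descent step not counted)

14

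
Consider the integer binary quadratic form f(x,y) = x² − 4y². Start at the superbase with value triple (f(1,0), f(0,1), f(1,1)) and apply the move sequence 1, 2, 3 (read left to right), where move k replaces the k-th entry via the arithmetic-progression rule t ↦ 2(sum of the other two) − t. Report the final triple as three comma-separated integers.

start (1,-4,-3) = (f(1,0),f(0,1),f(1,1))
replace slot 1: 2·((-4)+(-3)) − 1 = -15 → (-15,-4,-3)
replace slot 2: 2·((-15)+(-3)) − (-4) = -32 → (-15,-32,-3)
replace slot 3: 2·((-15)+(-32)) − (-3) = -91 → (-15,-32,-91)

-15,-32,-91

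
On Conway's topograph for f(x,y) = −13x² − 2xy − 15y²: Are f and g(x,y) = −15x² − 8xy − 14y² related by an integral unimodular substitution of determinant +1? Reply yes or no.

D₁ = -776, D₂ = -776
f is negative-definite; reduce −f:
−f: reduced (well bottom): (13,2,15) with a≤c, −a<b≤a
flip sign back: reduced form of f is (-13,-2,-15)
g is negative-definite; reduce −g:
−g: flip: (15,8,14)→(14,-8,15)
−g: reduced (well bottom): (14,-8,15) with a≤c, −a<b≤a
flip sign back: reduced form of g is (-14,8,-15)
reduced forms (-13, -2, -15) vs (-14, 8, -15) ⇒ inequivalent

no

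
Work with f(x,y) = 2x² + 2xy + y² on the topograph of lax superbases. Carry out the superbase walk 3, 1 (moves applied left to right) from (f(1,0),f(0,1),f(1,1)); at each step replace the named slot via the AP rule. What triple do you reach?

start (2,1,5) = (f(1,0),f(0,1),f(1,1))
replace slot 3: 2·(2+1) − 5 = 1 → (2,1,1)
replace slot 1: 2·(1+1) − 2 = 2 → (2,1,1)

2,1,1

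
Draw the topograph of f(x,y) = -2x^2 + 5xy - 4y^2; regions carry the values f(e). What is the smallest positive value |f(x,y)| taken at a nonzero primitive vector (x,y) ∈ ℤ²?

translate: b→-1 (≡-5 mod 4), so (2,-5,4)→(2,-1,1)
flip: (2,-1,1)→(1,1,2)
reduced (well bottom): (1,1,2) with a≤c, −a<b≤a
well minimum |f| = |-1| = 1 (negative-definite)

1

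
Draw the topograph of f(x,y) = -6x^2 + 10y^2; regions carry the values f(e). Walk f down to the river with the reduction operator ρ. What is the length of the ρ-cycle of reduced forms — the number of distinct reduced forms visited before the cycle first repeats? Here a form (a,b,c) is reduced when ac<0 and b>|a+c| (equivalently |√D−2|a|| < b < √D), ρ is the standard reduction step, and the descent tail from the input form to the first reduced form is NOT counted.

D = 240, ⌊√D⌋ = 15
descent: ρ → (10,0,-6)
descent: ρ → (-6,12,4)  [lands on river]
river: ρ → (4,12,-6)
ρ-cycle length = 2 (tail of 2 descent steps not counted)

2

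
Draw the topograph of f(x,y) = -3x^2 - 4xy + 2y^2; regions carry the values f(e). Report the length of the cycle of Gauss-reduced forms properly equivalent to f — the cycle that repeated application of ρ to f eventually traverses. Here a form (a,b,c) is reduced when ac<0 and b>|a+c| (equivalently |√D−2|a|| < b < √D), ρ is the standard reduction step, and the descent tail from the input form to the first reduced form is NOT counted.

D = 40, ⌊√D⌋ = 6
descent: ρ → (2,4,-3)  [lands on river]
river: ρ → (-3,2,3)
river: ρ → (3,4,-2)
river: ρ → (-2,4,3)
river: ρ → (3,2,-3)
river: ρ → (-3,4,2)
ρ-cycle length = 6 (tail of 1 descent step not counted)

6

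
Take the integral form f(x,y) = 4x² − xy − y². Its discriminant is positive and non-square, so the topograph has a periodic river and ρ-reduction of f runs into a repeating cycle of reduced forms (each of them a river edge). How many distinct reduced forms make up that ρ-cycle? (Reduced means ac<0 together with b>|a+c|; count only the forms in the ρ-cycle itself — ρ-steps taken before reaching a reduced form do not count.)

D = 17, ⌊√D⌋ = 4
descent: ρ → (-1,3,2)  [lands on river]
river: ρ → (2,1,-2)
river: ρ → (-2,3,1)
river: ρ → (1,3,-2)
river: ρ → (-2,1,2)
river: ρ → (2,3,-1)
ρ-cycle length = 6 (tail of 1 descent step not counted)

6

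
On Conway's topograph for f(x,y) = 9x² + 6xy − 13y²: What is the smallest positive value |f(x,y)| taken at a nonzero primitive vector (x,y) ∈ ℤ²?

river: ρ → (-13,20,2)
river: ρ → (2,20,-13)
river: ρ → (-13,6,9)
river: ρ → (9,12,-10)
river: ρ → (-10,8,11)
river: ρ → (11,14,-7)
river: ρ → (-7,14,11)
river: ρ → (11,8,-10)
river: ρ → (-10,12,9)
river: ρ → (9,6,-13)
closes: descent 0, river 10
min |a| on river = 2

2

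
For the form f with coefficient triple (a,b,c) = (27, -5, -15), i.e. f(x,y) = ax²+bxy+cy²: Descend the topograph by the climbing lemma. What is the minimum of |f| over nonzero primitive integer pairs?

descent: ρ → (-15,35,7)  [lands on river]
river: ρ → (7,35,-15)
river: ρ → (-15,25,17)
river: ρ → (17,9,-23)
river: ρ → (-23,37,3)
river: ρ → (3,35,-35)
river: ρ → (-35,35,3)
river: ρ → (3,37,-23)
river: ρ → (-23,9,17)
river: ρ → (17,25,-15)
closes: descent 1, river 10
min |a| on river = 3

3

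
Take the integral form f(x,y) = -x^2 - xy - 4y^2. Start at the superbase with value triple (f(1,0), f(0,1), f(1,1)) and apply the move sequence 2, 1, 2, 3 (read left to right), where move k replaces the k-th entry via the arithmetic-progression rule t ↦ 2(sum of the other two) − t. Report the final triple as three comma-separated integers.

start (-1,-4,-6) = (f(1,0),f(0,1),f(1,1))
replace slot 2: 2·((-1)+(-6)) − (-4) = -10 → (-1,-10,-6)
replace slot 1: 2·((-10)+(-6)) − (-1) = -31 → (-31,-10,-6)
replace slot 2: 2·((-31)+(-6)) − (-10) = -64 → (-31,-64,-6)
replace slot 3: 2·((-31)+(-64)) − (-6) = -184 → (-31,-64,-184)

-31,-64,-184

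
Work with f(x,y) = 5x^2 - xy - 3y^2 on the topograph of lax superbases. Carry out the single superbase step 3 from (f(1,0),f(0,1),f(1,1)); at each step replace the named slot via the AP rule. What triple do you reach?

start (5,-3,1) = (f(1,0),f(0,1),f(1,1))
replace slot 3: 2·(5+(-3)) − 1 = 3 → (5,-3,3)

5,-3,3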